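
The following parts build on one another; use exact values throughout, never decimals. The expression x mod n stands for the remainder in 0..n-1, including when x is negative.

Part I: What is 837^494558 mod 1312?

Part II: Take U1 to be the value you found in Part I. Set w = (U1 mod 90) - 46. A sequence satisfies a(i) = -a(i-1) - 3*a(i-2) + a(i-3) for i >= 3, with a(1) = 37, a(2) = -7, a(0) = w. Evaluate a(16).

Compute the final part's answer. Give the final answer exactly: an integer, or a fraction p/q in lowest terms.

Part I: squarings mod 1312: 837^1=837, 837^2=1273, 837^4=209, 837^8=385, 837^16=1281, 837^32=961, 837^64=1185, 837^128=385, 837^256=1281, 837^512=961, 837^1024=1185, 837^2048=385, 837^4096=1281, 837^8192=961, 837^16384=1185, 837^32768=385, 837^65536=1281, 837^131072=961, 837^262144=1185; 837^494558 = 837^2 * 837^4 * 837^8 * 837^16 * 837^64 * 837^128 * 837^256 * 837^512 * 837^2048 * 837^32768 * 837^65536 * 837^131072 * 837^262144 = 841 (mod 1312); answer 841
Part II: U1 = 841; w = -15; a(3) = -1*(-7) - 3*(37) + 1*(-15) = -119; iterating: a(3)=-119, a(4)=177, a(5)=173, a(6)=-823, a(7)=481, a(8)=2161, a(9)=-4427, a(10)=-1575, a(11)=17017, a(12)=-16719, a(13)=-35907, a(14)=103081, a(15)=-12079, a(16)=-333071; answer -333071

-333071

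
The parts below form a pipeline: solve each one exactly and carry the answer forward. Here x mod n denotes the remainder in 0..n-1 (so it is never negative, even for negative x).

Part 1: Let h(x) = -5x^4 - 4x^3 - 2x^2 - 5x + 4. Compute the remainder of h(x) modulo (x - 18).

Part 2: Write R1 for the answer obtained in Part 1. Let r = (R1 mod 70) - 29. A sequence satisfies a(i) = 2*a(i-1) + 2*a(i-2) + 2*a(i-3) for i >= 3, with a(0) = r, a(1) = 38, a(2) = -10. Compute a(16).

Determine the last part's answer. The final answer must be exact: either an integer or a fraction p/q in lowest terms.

121087296

Part 1: remainder = value at the root: -5*(18)^4 - 4*(18)^3 - 2*(18)^2 - 5*(18)^1 + 4 = (-524880) + (-23328) + (-648) + (-90) + (4) = -548942; answer -548942
Part 2: R1 = -548942; r = 39; a(3) = 2*(-10) + 2*(38) + 2*(39) = 134; iterating: a(3)=134, a(4)=324, a(5)=896, a(6)=2708, a(7)=7856, a(8)=22920, a(9)=66968, a(10)=195488, a(11)=570752, a(12)=1666416, a(13)=4865312, a(14)=14204960, a(15)=41473376, a(16)=121087296; answer 121087296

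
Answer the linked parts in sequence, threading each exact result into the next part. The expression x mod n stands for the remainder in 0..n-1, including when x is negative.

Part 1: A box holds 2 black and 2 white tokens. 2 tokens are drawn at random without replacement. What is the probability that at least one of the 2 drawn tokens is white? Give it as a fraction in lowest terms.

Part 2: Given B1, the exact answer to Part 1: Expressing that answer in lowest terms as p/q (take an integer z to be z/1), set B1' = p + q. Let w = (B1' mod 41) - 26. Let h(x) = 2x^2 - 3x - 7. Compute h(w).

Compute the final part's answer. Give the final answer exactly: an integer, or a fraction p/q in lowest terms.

488

Part 1: total draws C(4,2) = 6; complement C(2,2) = 1; favorable 6 - 1 = 5; P = 5/6; answer 5/6
Part 2: B1 = 5/6; threaded value p + q = 11; w = -15; 2*(-15)^2 - 3*(-15)^1 - 7 = (450) + (45) + (-7) = 488; answer 488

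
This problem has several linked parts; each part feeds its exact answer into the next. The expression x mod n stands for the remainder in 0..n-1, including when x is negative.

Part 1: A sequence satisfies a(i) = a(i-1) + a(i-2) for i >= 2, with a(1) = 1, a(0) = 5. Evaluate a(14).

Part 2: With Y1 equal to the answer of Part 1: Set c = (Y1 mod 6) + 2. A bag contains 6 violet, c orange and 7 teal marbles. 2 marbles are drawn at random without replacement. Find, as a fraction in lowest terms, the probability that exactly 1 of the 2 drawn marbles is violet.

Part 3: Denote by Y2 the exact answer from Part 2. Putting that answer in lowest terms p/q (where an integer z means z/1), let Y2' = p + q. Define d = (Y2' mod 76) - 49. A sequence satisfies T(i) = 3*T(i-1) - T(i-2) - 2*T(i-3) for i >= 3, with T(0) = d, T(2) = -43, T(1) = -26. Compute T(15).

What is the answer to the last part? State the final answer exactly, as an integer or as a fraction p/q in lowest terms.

Part 1: a(2) = 1*(1) + 1*(5) = 6; iterating: a(2)=6, a(3)=7, a(4)=13, a(5)=20, a(6)=33, a(7)=53, a(8)=86, a(9)=139, a(10)=225, a(11)=364, a(12)=589, a(13)=953, a(14)=1542; answer 1542
Part 2: Y1 = 1542; c = 2; total draws C(15,2) = 105; favorable C(6,1)*C(9,1) = 54; P = 18/35; answer 18/35
Part 3: Y2 = 18/35; threaded value p + q = 53; d = 4; T(3) = 3*(-43) - 1*(-26) - 2*(4) = -111; iterating: T(3)=-111, T(4)=-238, T(5)=-517, T(6)=-1091, T(7)=-2280, T(8)=-4715, T(9)=-9683, T(10)=-19774, T(11)=-40209, T(12)=-81487, T(13)=-164704, T(14)=-332207, T(15)=-668943; answer -668943

-668943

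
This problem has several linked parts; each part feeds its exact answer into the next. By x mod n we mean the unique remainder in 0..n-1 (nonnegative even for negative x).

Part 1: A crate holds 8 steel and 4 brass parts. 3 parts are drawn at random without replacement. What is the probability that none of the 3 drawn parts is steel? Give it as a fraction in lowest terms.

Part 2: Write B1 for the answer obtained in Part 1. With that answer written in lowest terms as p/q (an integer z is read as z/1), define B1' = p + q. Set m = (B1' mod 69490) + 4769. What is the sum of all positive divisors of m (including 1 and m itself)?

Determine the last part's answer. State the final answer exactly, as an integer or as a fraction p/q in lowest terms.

Part 1: total draws C(12,3) = 220; favorable C(4,3) = 4; P = 1/55; answer 1/55
Part 2: B1 = 1/55; threaded value p + q = 56; m = 4825; 4825 = 5^2 * 193; sigma = (1 + 5 + 25) * (1 + 193) = 31 * 194 = 6014; answer 6014

6014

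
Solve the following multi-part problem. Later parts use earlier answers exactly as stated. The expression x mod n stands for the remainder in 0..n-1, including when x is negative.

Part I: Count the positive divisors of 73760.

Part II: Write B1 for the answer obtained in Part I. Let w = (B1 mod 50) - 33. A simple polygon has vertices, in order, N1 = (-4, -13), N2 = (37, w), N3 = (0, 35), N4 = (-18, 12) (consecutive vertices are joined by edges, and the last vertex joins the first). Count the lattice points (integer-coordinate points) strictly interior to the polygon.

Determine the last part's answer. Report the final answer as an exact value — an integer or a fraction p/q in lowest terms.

Part I: 73760 = 2^5 * 5 * 461; number of divisors = (5+1) * (1+1) * (1+1) = 24; answer 24
Part II: B1 = 24; w = -9; cross terms: (-4*-9 - 37*-13)=517, (37*35 - 0*-9)=1295, (0*12 - -18*35)=630, (-18*-13 - -4*12)=282; twice the area = |2724| = 2724; area = 1362; boundary points = 1 + 1 + 1 + 1 = 4; strictly interior points = area - boundary/2 + 1 = 1361; answer 1361

1361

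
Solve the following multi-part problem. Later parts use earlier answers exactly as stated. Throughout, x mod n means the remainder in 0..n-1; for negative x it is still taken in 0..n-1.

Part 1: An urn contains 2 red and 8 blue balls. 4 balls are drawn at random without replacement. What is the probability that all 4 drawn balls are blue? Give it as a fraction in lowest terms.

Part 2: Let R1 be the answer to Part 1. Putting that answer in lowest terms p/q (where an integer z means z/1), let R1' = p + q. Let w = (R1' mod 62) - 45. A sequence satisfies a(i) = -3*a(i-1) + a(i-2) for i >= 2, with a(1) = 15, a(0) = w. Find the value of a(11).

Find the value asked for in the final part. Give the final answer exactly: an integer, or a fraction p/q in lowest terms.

3878532

Part 1: total draws C(10,4) = 210; favorable C(8,4) = 70; P = 1/3; answer 1/3
Part 2: R1 = 1/3; threaded value p + q = 4; w = -41; a(2) = -3*(15) + 1*(-41) = -86; iterating: a(2)=-86, a(3)=273, a(4)=-905, a(5)=2988, a(6)=-9869, a(7)=32595, a(8)=-107654, a(9)=355557, a(10)=-1174325, a(11)=3878532; answer 3878532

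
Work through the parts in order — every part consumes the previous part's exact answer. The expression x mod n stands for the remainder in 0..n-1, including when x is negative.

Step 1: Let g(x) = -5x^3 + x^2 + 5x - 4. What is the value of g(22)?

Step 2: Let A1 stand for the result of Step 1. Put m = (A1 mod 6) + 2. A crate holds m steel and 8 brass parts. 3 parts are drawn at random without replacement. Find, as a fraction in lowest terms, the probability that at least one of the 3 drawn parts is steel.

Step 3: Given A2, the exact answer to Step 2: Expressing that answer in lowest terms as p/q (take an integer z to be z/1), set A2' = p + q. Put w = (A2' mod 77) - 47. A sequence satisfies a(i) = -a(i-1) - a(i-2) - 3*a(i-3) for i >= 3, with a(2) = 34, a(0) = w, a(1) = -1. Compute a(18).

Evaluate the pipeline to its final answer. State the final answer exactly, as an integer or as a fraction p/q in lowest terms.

Step 1: -5*(22)^3 + 1*(22)^2 + 5*(22)^1 - 4 = (-53240) + (484) + (110) + (-4) = -52650; answer -52650
Step 2: A1 = -52650; m = 2; total draws C(10,3) = 120; complement C(8,3) = 56; favorable 120 - 56 = 64; P = 8/15; answer 8/15
Step 3: A2 = 8/15; threaded value p + q = 23; w = -24; a(3) = -1*(34) - 1*(-1) - 3*(-24) = 39; iterating: a(3)=39, a(4)=-70, a(5)=-71, a(6)=24, a(7)=257, a(8)=-68, a(9)=-261, a(10)=-442, a(11)=907, a(12)=318, a(13)=101, a(14)=-3140, a(15)=2085, a(16)=752, a(17)=6583, a(18)=-13590; answer -13590

-13590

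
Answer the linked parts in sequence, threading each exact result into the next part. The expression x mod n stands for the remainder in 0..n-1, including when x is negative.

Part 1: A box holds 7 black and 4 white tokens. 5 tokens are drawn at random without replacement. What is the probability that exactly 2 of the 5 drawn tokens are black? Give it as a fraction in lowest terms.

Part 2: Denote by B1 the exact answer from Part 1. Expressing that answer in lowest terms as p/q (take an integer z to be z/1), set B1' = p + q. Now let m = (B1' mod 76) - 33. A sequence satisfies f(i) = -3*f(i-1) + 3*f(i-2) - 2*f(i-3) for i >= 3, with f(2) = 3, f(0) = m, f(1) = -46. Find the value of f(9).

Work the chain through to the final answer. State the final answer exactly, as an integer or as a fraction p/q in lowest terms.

-371207

Part 1: total draws C(11,5) = 462; favorable C(7,2)*C(4,3) = 84; P = 2/11; answer 2/11
Part 2: B1 = 2/11; threaded value p + q = 13; m = -20; f(3) = -3*(3) + 3*(-46) - 2*(-20) = -107; iterating: f(3)=-107, f(4)=422, f(5)=-1593, f(6)=6259, f(7)=-24400, f(8)=95163, f(9)=-371207; answer -371207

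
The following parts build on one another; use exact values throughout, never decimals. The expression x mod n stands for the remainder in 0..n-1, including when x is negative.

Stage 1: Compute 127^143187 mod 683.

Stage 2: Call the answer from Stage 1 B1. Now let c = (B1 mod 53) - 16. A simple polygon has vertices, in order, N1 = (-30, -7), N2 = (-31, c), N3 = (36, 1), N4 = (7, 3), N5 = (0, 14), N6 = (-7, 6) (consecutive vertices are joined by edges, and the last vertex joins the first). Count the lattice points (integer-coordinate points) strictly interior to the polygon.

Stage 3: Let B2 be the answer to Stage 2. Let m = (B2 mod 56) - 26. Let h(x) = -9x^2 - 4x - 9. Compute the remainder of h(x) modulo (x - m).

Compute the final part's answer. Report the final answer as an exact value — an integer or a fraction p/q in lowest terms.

Stage 1: squarings mod 683: 127^1=127, 127^2=420, 127^4=186, 127^8=446, 127^16=163, 127^32=615, 127^64=526, 127^128=61, 127^256=306, 127^512=65, 127^1024=127, 127^2048=420, 127^4096=186, 127^8192=446, 127^16384=163, 127^32768=615, 127^65536=526, 127^131072=61; 127^143187 = 127^1 * 127^2 * 127^16 * 127^64 * 127^256 * 127^512 * 127^1024 * 127^2048 * 127^8192 * 127^131072 = 104 (mod 683); answer 104
Stage 2: B1 = 104; c = 35; cross terms: (-30*35 - -31*-7)=-1267, (-31*1 - 36*35)=-1291, (36*3 - 7*1)=101, (7*14 - 0*3)=98, (0*6 - -7*14)=98, (-7*-7 - -30*6)=229; twice the area = |-2032| = 2032; area = 1016; boundary points = 1 + 1 + 1 + 1 + 1 + 1 = 6; strictly interior points = area - boundary/2 + 1 = 1014; answer 1014
Stage 3: B2 = 1014; m = -20; remainder = value at the root: -9*(-20)^2 - 4*(-20)^1 - 9 = (-3600) + (80) + (-9) = -3529; answer -3529

-3529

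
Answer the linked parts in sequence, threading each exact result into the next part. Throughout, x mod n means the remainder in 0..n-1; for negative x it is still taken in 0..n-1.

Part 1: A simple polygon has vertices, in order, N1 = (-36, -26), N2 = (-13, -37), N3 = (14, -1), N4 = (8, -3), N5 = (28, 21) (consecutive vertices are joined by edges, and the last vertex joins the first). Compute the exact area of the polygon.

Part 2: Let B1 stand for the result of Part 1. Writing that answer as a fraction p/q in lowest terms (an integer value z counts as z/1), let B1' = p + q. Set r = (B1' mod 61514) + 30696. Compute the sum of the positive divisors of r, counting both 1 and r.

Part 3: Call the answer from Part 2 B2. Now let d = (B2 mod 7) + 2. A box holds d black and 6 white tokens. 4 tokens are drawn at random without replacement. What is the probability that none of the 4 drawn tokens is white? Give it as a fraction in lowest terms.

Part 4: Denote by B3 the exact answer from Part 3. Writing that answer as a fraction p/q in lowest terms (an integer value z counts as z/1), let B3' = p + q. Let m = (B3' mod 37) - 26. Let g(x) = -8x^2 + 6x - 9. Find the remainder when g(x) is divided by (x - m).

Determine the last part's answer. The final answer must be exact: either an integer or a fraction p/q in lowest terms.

Part 1: cross terms: (-36*-37 - -13*-26)=994, (-13*-1 - 14*-37)=531, (14*-3 - 8*-1)=-34, (8*21 - 28*-3)=252, (28*-26 - -36*21)=28; twice the area = |1771| = 1771; area = 1771/2; answer 1771/2
Part 2: B1 = 1771/2; threaded value p + q = 1773; r = 32469; 32469 = 3 * 79 * 137; sigma = (1 + 3) * (1 + 79) * (1 + 137) = 4 * 80 * 138 = 44160; answer 44160
Part 3: B2 = 44160; d = 6; total draws C(12,4) = 495; favorable C(6,4) = 15; P = 1/33; answer 1/33
Part 4: B3 = 1/33; threaded value p + q = 34; m = 8; remainder = value at the root: -8*(8)^2 + 6*(8)^1 - 9 = (-512) + (48) + (-9) = -473; answer -473

-473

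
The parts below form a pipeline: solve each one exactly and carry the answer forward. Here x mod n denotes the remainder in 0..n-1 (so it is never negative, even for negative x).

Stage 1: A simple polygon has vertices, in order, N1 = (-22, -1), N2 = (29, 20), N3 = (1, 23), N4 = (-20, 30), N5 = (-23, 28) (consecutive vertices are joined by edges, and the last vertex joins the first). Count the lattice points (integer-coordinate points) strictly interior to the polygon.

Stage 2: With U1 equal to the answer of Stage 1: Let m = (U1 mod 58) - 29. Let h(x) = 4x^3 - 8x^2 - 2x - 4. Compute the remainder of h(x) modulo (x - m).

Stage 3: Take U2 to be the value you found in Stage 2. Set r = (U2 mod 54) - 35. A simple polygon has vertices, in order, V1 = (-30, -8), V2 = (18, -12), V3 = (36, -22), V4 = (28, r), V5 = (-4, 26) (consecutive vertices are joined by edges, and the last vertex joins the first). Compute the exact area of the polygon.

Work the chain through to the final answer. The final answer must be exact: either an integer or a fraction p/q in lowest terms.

Stage 1: cross terms: (-22*20 - 29*-1)=-411, (29*23 - 1*20)=647, (1*30 - -20*23)=490, (-20*28 - -23*30)=130, (-23*-1 - -22*28)=639; twice the area = |1495| = 1495; area = 1495/2; boundary points = 3 + 1 + 7 + 1 + 1 = 13; strictly interior points = area - boundary/2 + 1 = 742; answer 742
Stage 2: U1 = 742; m = 17; remainder = value at the root: 4*(17)^3 - 8*(17)^2 - 2*(17)^1 - 4 = (19652) + (-2312) + (-34) + (-4) = 17302; answer 17302
Stage 3: U2 = 17302; r = -13; cross terms: (-30*-12 - 18*-8)=504, (18*-22 - 36*-12)=36, (36*-13 - 28*-22)=148, (28*26 - -4*-13)=676, (-4*-8 - -30*26)=812; twice the area = |2176| = 2176; area = 1088; answer 1088

1088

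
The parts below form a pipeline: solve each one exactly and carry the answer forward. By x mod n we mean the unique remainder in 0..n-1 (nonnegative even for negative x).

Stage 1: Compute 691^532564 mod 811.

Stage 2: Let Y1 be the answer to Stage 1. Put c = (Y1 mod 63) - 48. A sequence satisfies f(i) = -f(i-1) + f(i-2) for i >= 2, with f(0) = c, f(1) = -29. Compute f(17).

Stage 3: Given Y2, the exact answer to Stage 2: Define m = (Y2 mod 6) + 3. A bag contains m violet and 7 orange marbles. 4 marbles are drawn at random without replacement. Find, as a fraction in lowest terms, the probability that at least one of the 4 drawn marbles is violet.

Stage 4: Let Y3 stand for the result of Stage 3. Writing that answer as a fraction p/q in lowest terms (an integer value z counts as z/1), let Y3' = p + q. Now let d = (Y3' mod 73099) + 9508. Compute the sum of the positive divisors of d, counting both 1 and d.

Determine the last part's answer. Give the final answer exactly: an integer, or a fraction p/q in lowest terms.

Stage 1: squarings mod 811: 691^1=691, 691^2=613, 691^4=276, 691^8=753, 691^16=120, 691^32=613, 691^64=276, 691^128=753, 691^256=120, 691^512=613, 691^1024=276, 691^2048=753, 691^4096=120, 691^8192=613, 691^16384=276, 691^32768=753, 691^65536=120, 691^131072=613, 691^262144=276, 691^524288=753; 691^532564 = 691^4 * 691^16 * 691^64 * 691^8192 * 691^524288 = 276 (mod 811); answer 276
Stage 2: Y1 = 276; c = -24; f(2) = -1*(-29) + 1*(-24) = 5; iterating: f(2)=5, f(3)=-34, f(4)=39, f(5)=-73, f(6)=112, f(7)=-185, f(8)=297, f(9)=-482, f(10)=779, f(11)=-1261, f(12)=2040, f(13)=-3301, f(14)=5341, f(15)=-8642, f(16)=13983, f(17)=-22625; answer -22625
Stage 3: Y2 = -22625; m = 4; total draws C(11,4) = 330; complement C(7,4) = 35; favorable 330 - 35 = 295; P = 59/66; answer 59/66
Stage 4: Y3 = 59/66; threaded value p + q = 125; d = 9633; 9633 = 3 * 13^2 * 19; sigma = (1 + 3) * (1 + 13 + 169) * (1 + 19) = 4 * 183 * 20 = 14640; answer 14640

14640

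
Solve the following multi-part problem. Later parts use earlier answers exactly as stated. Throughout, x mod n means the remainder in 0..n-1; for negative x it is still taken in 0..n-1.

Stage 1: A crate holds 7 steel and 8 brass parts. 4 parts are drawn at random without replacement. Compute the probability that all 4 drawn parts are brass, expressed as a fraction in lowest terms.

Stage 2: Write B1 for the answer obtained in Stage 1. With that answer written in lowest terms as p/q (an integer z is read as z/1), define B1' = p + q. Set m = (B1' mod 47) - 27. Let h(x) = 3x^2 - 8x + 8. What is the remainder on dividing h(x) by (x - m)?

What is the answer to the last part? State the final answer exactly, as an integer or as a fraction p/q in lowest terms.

484

Stage 1: total draws C(15,4) = 1365; favorable C(8,4) = 70; P = 2/39; answer 2/39
Stage 2: B1 = 2/39; threaded value p + q = 41; m = 14; remainder = value at the root: 3*(14)^2 - 8*(14)^1 + 8 = (588) + (-112) + (8) = 484; answer 484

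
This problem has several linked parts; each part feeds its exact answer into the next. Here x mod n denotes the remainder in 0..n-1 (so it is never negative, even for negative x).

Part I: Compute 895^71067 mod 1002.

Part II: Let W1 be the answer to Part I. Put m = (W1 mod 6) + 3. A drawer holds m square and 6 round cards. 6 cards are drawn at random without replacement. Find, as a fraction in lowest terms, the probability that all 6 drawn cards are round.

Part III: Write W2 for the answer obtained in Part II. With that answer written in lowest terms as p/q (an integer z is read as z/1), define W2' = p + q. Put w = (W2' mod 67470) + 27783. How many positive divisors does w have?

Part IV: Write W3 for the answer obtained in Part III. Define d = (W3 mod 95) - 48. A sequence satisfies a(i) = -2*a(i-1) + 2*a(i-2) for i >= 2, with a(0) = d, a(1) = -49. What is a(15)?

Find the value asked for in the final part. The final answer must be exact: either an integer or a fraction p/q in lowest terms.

-17091712

Part I: squarings mod 1002: 895^1=895, 895^2=427, 895^4=967, 895^8=223, 895^16=631, 895^32=367, 895^64=421, 895^128=889, 895^256=745, 895^512=919, 895^1024=877, 895^2048=595, 895^4096=319, 895^8192=559, 895^16384=859, 895^32768=409, 895^65536=949; 895^71067 = 895^1 * 895^2 * 895^8 * 895^16 * 895^128 * 895^256 * 895^1024 * 895^4096 * 895^65536 = 787 (mod 1002); answer 787
Part II: W1 = 787; m = 4; total draws C(10,6) = 210; favorable C(6,6) = 1; P = 1/210; answer 1/210
Part III: W2 = 1/210; threaded value p + q = 211; w = 27994; 27994 = 2 * 13997; number of divisors = (1+1) * (1+1) = 4; answer 4
Part IV: W3 = 4; d = -44; a(2) = -2*(-49) + 2*(-44) = 10; iterating: a(2)=10, a(3)=-118, a(4)=256, a(5)=-748, a(6)=2008, a(7)=-5512, a(8)=15040, a(9)=-41104, a(10)=112288, a(11)=-306784, a(12)=838144, a(13)=-2289856, a(14)=6256000, a(15)=-17091712; answer -17091712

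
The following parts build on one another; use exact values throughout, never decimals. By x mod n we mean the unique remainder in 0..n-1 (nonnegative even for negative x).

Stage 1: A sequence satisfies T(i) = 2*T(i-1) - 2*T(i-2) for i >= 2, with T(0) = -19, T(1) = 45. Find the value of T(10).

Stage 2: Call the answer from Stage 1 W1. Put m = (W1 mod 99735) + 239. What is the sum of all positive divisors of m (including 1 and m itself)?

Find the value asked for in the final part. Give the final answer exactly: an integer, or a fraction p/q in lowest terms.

2288

Stage 1: T(2) = 2*(45) - 2*(-19) = 128; iterating: T(2)=128, T(3)=166, T(4)=76, T(5)=-180, T(6)=-512, T(7)=-664, T(8)=-304, T(9)=720, T(10)=2048; answer 2048
Stage 2: W1 = 2048; m = 2287; 2287 is prime, so its only divisors are 1 and 2287; sigma = 1 + 2287 = 2288; answer 2288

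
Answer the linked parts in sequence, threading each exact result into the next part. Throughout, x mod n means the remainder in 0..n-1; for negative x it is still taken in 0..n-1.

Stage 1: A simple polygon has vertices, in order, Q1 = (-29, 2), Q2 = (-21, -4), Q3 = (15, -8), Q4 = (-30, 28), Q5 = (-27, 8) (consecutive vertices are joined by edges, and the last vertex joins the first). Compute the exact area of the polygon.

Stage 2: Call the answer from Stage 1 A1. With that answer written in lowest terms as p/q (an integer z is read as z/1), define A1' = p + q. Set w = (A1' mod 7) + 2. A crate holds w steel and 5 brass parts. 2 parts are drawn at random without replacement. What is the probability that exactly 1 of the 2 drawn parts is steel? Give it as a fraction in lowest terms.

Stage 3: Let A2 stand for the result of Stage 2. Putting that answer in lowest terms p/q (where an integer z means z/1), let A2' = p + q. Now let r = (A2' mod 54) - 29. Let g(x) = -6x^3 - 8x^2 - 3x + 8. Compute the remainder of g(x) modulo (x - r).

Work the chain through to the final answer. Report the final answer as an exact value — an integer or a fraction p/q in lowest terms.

Stage 1: cross terms: (-29*-4 - -21*2)=158, (-21*-8 - 15*-4)=228, (15*28 - -30*-8)=180, (-30*8 - -27*28)=516, (-27*2 - -29*8)=178; twice the area = |1260| = 1260; area = 630; answer 630
Stage 2: A1 = 630; threaded value p + q = 631; w = 3; total draws C(8,2) = 28; favorable C(3,1)*C(5,1) = 15; P = 15/28; answer 15/28
Stage 3: A2 = 15/28; threaded value p + q = 43; r = 14; remainder = value at the root: -6*(14)^3 - 8*(14)^2 - 3*(14)^1 + 8 = (-16464) + (-1568) + (-42) + (8) = -18066; answer -18066

-18066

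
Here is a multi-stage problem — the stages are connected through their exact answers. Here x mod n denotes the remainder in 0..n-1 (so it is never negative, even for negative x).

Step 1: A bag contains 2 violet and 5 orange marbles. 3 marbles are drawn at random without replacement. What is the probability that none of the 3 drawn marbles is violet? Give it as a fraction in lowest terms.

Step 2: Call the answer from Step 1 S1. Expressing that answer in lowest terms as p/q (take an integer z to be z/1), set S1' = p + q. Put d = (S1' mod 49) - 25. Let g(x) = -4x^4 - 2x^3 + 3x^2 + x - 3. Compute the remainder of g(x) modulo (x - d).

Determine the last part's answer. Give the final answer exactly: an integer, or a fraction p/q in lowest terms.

Step 1: total draws C(7,3) = 35; favorable C(5,3) = 10; P = 2/7; answer 2/7
Step 2: S1 = 2/7; threaded value p + q = 9; d = -16; remainder = value at the root: -4*(-16)^4 - 2*(-16)^3 + 3*(-16)^2 + 1*(-16)^1 - 3 = (-262144) + (8192) + (768) + (-16) + (-3) = -253203; answer -253203

-253203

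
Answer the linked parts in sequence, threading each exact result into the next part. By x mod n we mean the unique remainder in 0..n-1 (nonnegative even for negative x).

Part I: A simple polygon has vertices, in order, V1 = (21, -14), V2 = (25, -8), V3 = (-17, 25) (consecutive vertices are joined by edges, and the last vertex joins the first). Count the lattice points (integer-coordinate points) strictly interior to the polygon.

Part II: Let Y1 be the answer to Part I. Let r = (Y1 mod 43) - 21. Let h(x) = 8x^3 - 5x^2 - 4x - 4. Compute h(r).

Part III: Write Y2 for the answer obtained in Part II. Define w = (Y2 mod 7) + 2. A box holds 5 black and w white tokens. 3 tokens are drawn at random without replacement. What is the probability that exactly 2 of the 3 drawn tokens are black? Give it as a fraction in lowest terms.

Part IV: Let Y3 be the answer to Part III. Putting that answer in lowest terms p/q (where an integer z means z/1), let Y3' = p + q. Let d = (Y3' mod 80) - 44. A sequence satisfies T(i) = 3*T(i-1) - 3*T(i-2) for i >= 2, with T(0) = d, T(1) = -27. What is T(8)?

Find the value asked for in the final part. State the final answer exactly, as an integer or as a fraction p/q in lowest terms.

486

Part I: cross terms: (21*-8 - 25*-14)=182, (25*25 - -17*-8)=489, (-17*-14 - 21*25)=-287; twice the area = |384| = 384; area = 192; boundary points = 2 + 3 + 1 = 6; strictly interior points = area - boundary/2 + 1 = 190; answer 190
Part II: Y1 = 190; r = -3; 8*(-3)^3 - 5*(-3)^2 - 4*(-3)^1 - 4 = (-216) + (-45) + (12) + (-4) = -253; answer -253
Part III: Y2 = -253; w = 8; total draws C(13,3) = 286; favorable C(5,2)*C(8,1) = 80; P = 40/143; answer 40/143
Part IV: Y3 = 40/143; threaded value p + q = 183; d = -21; T(2) = 3*(-27) - 3*(-21) = -18; iterating: T(2)=-18, T(3)=27, T(4)=135, T(5)=324, T(6)=567, T(7)=729, T(8)=486; answer 486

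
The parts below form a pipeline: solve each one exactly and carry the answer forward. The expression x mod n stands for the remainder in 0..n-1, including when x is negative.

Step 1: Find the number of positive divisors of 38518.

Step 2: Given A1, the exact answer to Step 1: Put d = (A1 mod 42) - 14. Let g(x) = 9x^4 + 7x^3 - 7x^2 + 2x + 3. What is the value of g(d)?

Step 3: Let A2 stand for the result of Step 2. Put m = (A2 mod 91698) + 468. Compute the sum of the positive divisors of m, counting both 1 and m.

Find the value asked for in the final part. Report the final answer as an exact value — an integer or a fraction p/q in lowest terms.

Step 1: 38518 = 2 * 19259; number of divisors = (1+1) * (1+1) = 4; answer 4
Step 2: A1 = 4; d = -10; 9*(-10)^4 + 7*(-10)^3 - 7*(-10)^2 + 2*(-10)^1 + 3 = (90000) + (-7000) + (-700) + (-20) + (3) = 82283; answer 82283
Step 3: A2 = 82283; m = 82751; 82751 = 83 * 997; sigma = (1 + 83) * (1 + 997) = 84 * 998 = 83832; answer 83832

83832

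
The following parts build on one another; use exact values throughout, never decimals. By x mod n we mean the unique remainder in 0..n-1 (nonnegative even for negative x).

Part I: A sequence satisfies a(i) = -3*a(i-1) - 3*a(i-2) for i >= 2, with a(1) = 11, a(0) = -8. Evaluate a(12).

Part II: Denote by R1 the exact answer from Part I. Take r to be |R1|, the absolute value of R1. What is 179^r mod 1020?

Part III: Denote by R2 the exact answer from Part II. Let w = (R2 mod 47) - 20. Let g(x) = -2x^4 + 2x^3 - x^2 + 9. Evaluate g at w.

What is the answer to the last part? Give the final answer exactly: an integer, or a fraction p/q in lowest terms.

-274712

Part I: a(2) = -3*(11) - 3*(-8) = -9; iterating: a(2)=-9, a(3)=-6, a(4)=45, a(5)=-117, a(6)=216, a(7)=-297, a(8)=243, a(9)=162, a(10)=-1215, a(11)=3159, a(12)=-5832; answer -5832
Part II: R1 = -5832; r = 5832; squarings mod 1020: 179^1=179, 179^2=421, 179^4=781, 179^8=1, 179^16=1, 179^32=1, 179^64=1, 179^128=1, 179^256=1, 179^512=1, 179^1024=1, 179^2048=1, 179^4096=1; 179^5832 = 179^8 * 179^64 * 179^128 * 179^512 * 179^1024 * 179^4096 = 1 (mod 1020); answer 1
Part III: R2 = 1; w = -19; -2*(-19)^4 + 2*(-19)^3 - 1*(-19)^2 + 9 = (-260642) + (-13718) + (-361) + (9) = -274712; answer -274712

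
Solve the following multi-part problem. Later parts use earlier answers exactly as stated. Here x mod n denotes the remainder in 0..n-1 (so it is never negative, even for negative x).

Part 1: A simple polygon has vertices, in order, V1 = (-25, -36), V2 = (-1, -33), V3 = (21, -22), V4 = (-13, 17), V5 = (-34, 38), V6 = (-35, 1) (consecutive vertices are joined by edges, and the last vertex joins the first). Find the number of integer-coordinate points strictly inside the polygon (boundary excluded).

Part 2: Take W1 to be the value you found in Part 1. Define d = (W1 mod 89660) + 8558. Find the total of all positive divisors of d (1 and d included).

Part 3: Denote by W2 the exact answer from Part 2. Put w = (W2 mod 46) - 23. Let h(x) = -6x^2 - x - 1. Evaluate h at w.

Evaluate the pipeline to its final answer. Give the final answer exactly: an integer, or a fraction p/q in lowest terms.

-1752

Part 1: cross terms: (-25*-33 - -1*-36)=789, (-1*-22 - 21*-33)=715, (21*17 - -13*-22)=71, (-13*38 - -34*17)=84, (-34*1 - -35*38)=1296, (-35*-36 - -25*1)=1285; twice the area = |4240| = 4240; area = 2120; boundary points = 3 + 11 + 1 + 21 + 1 + 1 = 38; strictly interior points = area - boundary/2 + 1 = 2102; answer 2102
Part 2: W1 = 2102; d = 10660; 10660 = 2^2 * 5 * 13 * 41; sigma = (1 + 2 + 4) * (1 + 5) * (1 + 13) * (1 + 41) = 7 * 6 * 14 * 42 = 24696; answer 24696
Part 3: W2 = 24696; w = 17; -6*(17)^2 - 1*(17)^1 - 1 = (-1734) + (-17) + (-1) = -1752; answer -1752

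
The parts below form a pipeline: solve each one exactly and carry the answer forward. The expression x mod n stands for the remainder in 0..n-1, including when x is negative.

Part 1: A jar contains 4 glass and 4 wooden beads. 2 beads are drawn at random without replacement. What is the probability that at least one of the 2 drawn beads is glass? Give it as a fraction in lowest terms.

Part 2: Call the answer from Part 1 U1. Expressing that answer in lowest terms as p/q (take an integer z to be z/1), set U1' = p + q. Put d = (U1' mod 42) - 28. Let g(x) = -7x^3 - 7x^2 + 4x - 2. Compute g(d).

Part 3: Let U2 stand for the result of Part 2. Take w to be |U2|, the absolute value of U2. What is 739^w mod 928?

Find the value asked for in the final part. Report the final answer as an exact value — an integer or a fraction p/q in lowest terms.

Part 1: total draws C(8,2) = 28; complement C(4,2) = 6; favorable 28 - 6 = 22; P = 11/14; answer 11/14
Part 2: U1 = 11/14; threaded value p + q = 25; d = -3; -7*(-3)^3 - 7*(-3)^2 + 4*(-3)^1 - 2 = (189) + (-63) + (-12) + (-2) = 112; answer 112
Part 3: U2 = 112; w = 112; squarings mod 928: 739^1=739, 739^2=457, 739^4=49, 739^8=545, 739^16=65, 739^32=513, 739^64=545; 739^112 = 739^16 * 739^32 * 739^64 = 1 (mod 928); answer 1

1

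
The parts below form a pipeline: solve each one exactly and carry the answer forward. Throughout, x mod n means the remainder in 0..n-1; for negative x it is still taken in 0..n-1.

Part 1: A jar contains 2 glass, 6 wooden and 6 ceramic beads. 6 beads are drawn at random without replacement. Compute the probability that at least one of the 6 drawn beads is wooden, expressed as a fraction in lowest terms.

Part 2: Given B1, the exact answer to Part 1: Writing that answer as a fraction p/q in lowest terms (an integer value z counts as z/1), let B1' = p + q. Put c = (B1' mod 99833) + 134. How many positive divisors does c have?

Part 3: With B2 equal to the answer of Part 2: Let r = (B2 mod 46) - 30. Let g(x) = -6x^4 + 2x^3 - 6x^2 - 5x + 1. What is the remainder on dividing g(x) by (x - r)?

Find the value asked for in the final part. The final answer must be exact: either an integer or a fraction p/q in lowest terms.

-643373

Part 1: total draws C(14,6) = 3003; complement C(8,6) = 28; favorable 3003 - 28 = 2975; P = 425/429; answer 425/429
Part 2: B1 = 425/429; threaded value p + q = 854; c = 988; 988 = 2^2 * 13 * 19; number of divisors = (2+1) * (1+1) * (1+1) = 12; answer 12
Part 3: B2 = 12; r = -18; remainder = value at the root: -6*(-18)^4 + 2*(-18)^3 - 6*(-18)^2 - 5*(-18)^1 + 1 = (-629856) + (-11664) + (-1944) + (90) + (1) = -643373; answer -643373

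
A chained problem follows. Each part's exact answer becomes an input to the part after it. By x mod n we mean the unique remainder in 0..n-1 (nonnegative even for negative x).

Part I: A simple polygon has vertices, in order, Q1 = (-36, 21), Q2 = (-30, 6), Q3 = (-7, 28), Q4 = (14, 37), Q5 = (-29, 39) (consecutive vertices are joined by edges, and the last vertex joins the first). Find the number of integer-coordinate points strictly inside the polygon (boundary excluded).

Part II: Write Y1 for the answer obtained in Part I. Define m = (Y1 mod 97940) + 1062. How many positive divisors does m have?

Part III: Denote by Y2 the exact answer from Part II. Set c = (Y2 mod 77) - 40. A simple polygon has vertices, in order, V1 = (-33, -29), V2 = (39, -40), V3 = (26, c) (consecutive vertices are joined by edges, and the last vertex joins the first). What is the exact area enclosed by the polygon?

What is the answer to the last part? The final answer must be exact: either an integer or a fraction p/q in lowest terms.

Part I: cross terms: (-36*6 - -30*21)=414, (-30*28 - -7*6)=-798, (-7*37 - 14*28)=-651, (14*39 - -29*37)=1619, (-29*21 - -36*39)=795; twice the area = |1379| = 1379; area = 1379/2; boundary points = 3 + 1 + 3 + 1 + 1 = 9; strictly interior points = area - boundary/2 + 1 = 686; answer 686
Part II: Y1 = 686; m = 1748; 1748 = 2^2 * 19 * 23; number of divisors = (2+1) * (1+1) * (1+1) = 12; answer 12
Part III: Y2 = 12; c = -28; cross terms: (-33*-40 - 39*-29)=2451, (39*-28 - 26*-40)=-52, (26*-29 - -33*-28)=-1678; twice the area = |721| = 721; area = 721/2; answer 721/2

721/2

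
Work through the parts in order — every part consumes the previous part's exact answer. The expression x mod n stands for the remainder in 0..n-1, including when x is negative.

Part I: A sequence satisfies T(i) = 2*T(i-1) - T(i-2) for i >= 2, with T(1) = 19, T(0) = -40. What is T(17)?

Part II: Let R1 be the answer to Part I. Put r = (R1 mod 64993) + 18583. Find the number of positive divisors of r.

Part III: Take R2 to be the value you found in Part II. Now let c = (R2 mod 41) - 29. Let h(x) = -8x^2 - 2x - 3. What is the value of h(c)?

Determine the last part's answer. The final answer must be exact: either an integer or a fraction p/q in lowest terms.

Part I: T(2) = 2*(19) - 1*(-40) = 78; iterating: T(2)=78, T(3)=137, T(4)=196, T(5)=255, T(6)=314, T(7)=373, T(8)=432, T(9)=491, T(10)=550, T(11)=609, T(12)=668, T(13)=727, T(14)=786, T(15)=845, T(16)=904, T(17)=963; answer 963
Part II: R1 = 963; r = 19546; 19546 = 2 * 29 * 337; number of divisors = (1+1) * (1+1) * (1+1) = 8; answer 8
Part III: R2 = 8; c = -21; -8*(-21)^2 - 2*(-21)^1 - 3 = (-3528) + (42) + (-3) = -3489; answer -3489

-3489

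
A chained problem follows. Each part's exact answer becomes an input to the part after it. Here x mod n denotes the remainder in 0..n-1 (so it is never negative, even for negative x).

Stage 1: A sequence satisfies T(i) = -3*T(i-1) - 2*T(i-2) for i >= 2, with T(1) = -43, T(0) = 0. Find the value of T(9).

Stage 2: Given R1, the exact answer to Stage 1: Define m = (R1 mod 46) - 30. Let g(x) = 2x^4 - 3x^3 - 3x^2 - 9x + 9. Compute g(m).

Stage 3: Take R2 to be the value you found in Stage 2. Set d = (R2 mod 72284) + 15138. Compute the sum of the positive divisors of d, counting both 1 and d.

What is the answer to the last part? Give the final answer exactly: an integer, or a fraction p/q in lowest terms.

80550

Stage 1: T(2) = -3*(-43) - 2*(0) = 129; iterating: T(2)=129, T(3)=-301, T(4)=645, T(5)=-1333, T(6)=2709, T(7)=-5461, T(8)=10965, T(9)=-21973; answer -21973
Stage 2: R1 = -21973; m = -15; 2*(-15)^4 - 3*(-15)^3 - 3*(-15)^2 - 9*(-15)^1 + 9 = (101250) + (10125) + (-675) + (135) + (9) = 110844; answer 110844
Stage 3: R2 = 110844; d = 53698; 53698 = 2 * 26849; sigma = (1 + 2) * (1 + 26849) = 3 * 26850 = 80550; answer 80550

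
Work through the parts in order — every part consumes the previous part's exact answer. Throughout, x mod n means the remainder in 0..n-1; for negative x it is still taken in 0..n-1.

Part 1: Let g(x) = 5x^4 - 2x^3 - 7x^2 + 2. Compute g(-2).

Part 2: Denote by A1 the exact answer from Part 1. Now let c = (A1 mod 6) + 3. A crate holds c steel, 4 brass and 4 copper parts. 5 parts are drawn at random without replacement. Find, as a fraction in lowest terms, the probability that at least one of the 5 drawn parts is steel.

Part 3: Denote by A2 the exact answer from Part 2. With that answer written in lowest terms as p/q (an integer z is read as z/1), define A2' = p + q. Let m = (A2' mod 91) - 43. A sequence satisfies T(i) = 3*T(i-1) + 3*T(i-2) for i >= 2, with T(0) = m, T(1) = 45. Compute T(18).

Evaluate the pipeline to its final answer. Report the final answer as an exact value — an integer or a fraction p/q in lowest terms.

Part 1: 5*(-2)^4 - 2*(-2)^3 - 7*(-2)^2 + 2 = (80) + (16) + (-28) + (2) = 70; answer 70
Part 2: A1 = 70; c = 7; total draws C(15,5) = 3003; complement C(8,5) = 56; favorable 3003 - 56 = 2947; P = 421/429; answer 421/429
Part 3: A2 = 421/429; threaded value p + q = 850; m = -12; T(2) = 3*(45) + 3*(-12) = 99; iterating: T(2)=99, T(3)=432, T(4)=1593, T(5)=6075, T(6)=23004, T(7)=87237, T(8)=330723, T(9)=1253880, T(10)=4753809, T(11)=18023067, T(12)=68330628, T(13)=259061085, T(14)=982175139, T(15)=3723708672, T(16)=14117651433, T(17)=53524080315, T(18)=202925195244; answer 202925195244

202925195244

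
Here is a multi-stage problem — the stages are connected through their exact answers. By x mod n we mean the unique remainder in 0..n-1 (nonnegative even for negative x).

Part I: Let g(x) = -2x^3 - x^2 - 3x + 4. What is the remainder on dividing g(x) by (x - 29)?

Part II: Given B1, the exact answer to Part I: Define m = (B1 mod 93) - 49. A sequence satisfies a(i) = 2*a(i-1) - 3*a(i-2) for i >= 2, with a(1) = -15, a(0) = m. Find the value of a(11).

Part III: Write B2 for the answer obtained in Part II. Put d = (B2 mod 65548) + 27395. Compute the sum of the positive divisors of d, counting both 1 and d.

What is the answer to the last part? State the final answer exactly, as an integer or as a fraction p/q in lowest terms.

Part I: remainder = value at the root: -2*(29)^3 - 1*(29)^2 - 3*(29)^1 + 4 = (-48778) + (-841) + (-87) + (4) = -49702; answer -49702
Part II: B1 = -49702; m = 4; a(2) = 2*(-15) - 3*(4) = -42; iterating: a(2)=-42, a(3)=-39, a(4)=48, a(5)=213, a(6)=282, a(7)=-75, a(8)=-996, a(9)=-1767, a(10)=-546, a(11)=4209; answer 4209
Part III: B2 = 4209; d = 31604; 31604 = 2^2 * 7901; sigma = (1 + 2 + 4) * (1 + 7901) = 7 * 7902 = 55314; answer 55314

55314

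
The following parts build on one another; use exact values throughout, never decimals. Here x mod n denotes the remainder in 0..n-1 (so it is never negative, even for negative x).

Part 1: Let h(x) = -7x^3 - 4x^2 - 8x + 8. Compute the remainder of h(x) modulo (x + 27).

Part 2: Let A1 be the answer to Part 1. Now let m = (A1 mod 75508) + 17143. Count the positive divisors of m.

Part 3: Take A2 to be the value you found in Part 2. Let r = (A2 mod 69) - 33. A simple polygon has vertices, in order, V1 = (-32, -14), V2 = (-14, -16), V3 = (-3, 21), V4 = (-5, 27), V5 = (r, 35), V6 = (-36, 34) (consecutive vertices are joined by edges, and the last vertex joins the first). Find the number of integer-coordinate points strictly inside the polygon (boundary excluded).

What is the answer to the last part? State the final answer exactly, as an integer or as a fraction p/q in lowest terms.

Part 1: remainder = value at the root: -7*(-27)^3 - 4*(-27)^2 - 8*(-27)^1 + 8 = (137781) + (-2916) + (216) + (8) = 135089; answer 135089
Part 2: A1 = 135089; m = 76724; 76724 = 2^2 * 19181; number of divisors = (2+1) * (1+1) = 6; answer 6
Part 3: A2 = 6; r = -27; cross terms: (-32*-16 - -14*-14)=316, (-14*21 - -3*-16)=-342, (-3*27 - -5*21)=24, (-5*35 - -27*27)=554, (-27*34 - -36*35)=342, (-36*-14 - -32*34)=1592; twice the area = |2486| = 2486; area = 1243; boundary points = 2 + 1 + 2 + 2 + 1 + 4 = 12; strictly interior points = area - boundary/2 + 1 = 1238; answer 1238

1238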